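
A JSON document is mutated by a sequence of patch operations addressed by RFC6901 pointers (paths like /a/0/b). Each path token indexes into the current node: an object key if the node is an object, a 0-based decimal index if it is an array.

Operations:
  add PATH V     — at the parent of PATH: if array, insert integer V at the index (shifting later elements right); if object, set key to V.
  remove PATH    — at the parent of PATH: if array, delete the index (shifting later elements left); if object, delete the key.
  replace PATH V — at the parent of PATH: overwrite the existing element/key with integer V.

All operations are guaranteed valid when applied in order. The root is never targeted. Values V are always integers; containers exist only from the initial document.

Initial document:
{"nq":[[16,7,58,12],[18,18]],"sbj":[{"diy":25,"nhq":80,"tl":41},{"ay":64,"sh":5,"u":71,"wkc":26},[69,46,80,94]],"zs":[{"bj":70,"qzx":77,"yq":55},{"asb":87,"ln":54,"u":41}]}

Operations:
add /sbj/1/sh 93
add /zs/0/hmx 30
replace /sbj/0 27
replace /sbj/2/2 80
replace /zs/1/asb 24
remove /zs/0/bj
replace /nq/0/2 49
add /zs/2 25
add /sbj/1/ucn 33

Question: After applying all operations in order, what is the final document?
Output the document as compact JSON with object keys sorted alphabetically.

Answer: {"nq":[[16,7,49,12],[18,18]],"sbj":[27,{"ay":64,"sh":93,"u":71,"ucn":33,"wkc":26},[69,46,80,94]],"zs":[{"hmx":30,"qzx":77,"yq":55},{"asb":24,"ln":54,"u":41},25]}

Derivation:
After op 1 (add /sbj/1/sh 93): {"nq":[[16,7,58,12],[18,18]],"sbj":[{"diy":25,"nhq":80,"tl":41},{"ay":64,"sh":93,"u":71,"wkc":26},[69,46,80,94]],"zs":[{"bj":70,"qzx":77,"yq":55},{"asb":87,"ln":54,"u":41}]}
After op 2 (add /zs/0/hmx 30): {"nq":[[16,7,58,12],[18,18]],"sbj":[{"diy":25,"nhq":80,"tl":41},{"ay":64,"sh":93,"u":71,"wkc":26},[69,46,80,94]],"zs":[{"bj":70,"hmx":30,"qzx":77,"yq":55},{"asb":87,"ln":54,"u":41}]}
After op 3 (replace /sbj/0 27): {"nq":[[16,7,58,12],[18,18]],"sbj":[27,{"ay":64,"sh":93,"u":71,"wkc":26},[69,46,80,94]],"zs":[{"bj":70,"hmx":30,"qzx":77,"yq":55},{"asb":87,"ln":54,"u":41}]}
After op 4 (replace /sbj/2/2 80): {"nq":[[16,7,58,12],[18,18]],"sbj":[27,{"ay":64,"sh":93,"u":71,"wkc":26},[69,46,80,94]],"zs":[{"bj":70,"hmx":30,"qzx":77,"yq":55},{"asb":87,"ln":54,"u":41}]}
After op 5 (replace /zs/1/asb 24): {"nq":[[16,7,58,12],[18,18]],"sbj":[27,{"ay":64,"sh":93,"u":71,"wkc":26},[69,46,80,94]],"zs":[{"bj":70,"hmx":30,"qzx":77,"yq":55},{"asb":24,"ln":54,"u":41}]}
After op 6 (remove /zs/0/bj): {"nq":[[16,7,58,12],[18,18]],"sbj":[27,{"ay":64,"sh":93,"u":71,"wkc":26},[69,46,80,94]],"zs":[{"hmx":30,"qzx":77,"yq":55},{"asb":24,"ln":54,"u":41}]}
After op 7 (replace /nq/0/2 49): {"nq":[[16,7,49,12],[18,18]],"sbj":[27,{"ay":64,"sh":93,"u":71,"wkc":26},[69,46,80,94]],"zs":[{"hmx":30,"qzx":77,"yq":55},{"asb":24,"ln":54,"u":41}]}
After op 8 (add /zs/2 25): {"nq":[[16,7,49,12],[18,18]],"sbj":[27,{"ay":64,"sh":93,"u":71,"wkc":26},[69,46,80,94]],"zs":[{"hmx":30,"qzx":77,"yq":55},{"asb":24,"ln":54,"u":41},25]}
After op 9 (add /sbj/1/ucn 33): {"nq":[[16,7,49,12],[18,18]],"sbj":[27,{"ay":64,"sh":93,"u":71,"ucn":33,"wkc":26},[69,46,80,94]],"zs":[{"hmx":30,"qzx":77,"yq":55},{"asb":24,"ln":54,"u":41},25]}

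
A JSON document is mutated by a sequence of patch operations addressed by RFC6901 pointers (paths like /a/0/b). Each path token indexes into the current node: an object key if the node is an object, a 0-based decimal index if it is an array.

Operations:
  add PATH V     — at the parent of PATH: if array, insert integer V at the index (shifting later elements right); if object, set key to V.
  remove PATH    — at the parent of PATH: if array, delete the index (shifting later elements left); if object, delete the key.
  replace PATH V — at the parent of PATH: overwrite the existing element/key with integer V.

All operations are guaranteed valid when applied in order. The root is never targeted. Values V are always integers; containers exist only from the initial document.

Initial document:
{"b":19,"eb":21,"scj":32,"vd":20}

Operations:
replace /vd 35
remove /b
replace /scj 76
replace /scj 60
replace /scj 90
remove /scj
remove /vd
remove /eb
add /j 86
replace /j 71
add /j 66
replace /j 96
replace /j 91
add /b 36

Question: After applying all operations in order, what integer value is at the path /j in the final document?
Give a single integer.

After op 1 (replace /vd 35): {"b":19,"eb":21,"scj":32,"vd":35}
After op 2 (remove /b): {"eb":21,"scj":32,"vd":35}
After op 3 (replace /scj 76): {"eb":21,"scj":76,"vd":35}
After op 4 (replace /scj 60): {"eb":21,"scj":60,"vd":35}
After op 5 (replace /scj 90): {"eb":21,"scj":90,"vd":35}
After op 6 (remove /scj): {"eb":21,"vd":35}
After op 7 (remove /vd): {"eb":21}
After op 8 (remove /eb): {}
After op 9 (add /j 86): {"j":86}
After op 10 (replace /j 71): {"j":71}
After op 11 (add /j 66): {"j":66}
After op 12 (replace /j 96): {"j":96}
After op 13 (replace /j 91): {"j":91}
After op 14 (add /b 36): {"b":36,"j":91}
Value at /j: 91

Answer: 91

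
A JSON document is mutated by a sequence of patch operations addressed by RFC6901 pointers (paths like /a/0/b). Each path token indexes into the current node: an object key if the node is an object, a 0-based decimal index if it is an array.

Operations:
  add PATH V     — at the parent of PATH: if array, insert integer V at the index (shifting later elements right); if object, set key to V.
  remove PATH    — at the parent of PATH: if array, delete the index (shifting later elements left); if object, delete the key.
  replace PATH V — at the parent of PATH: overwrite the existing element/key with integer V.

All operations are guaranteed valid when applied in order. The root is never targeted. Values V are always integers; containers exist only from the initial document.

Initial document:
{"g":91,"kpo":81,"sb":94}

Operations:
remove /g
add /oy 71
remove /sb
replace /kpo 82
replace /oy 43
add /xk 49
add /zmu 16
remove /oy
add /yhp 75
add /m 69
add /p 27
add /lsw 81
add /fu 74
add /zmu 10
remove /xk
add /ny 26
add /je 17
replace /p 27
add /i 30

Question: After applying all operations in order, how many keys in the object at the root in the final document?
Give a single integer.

After op 1 (remove /g): {"kpo":81,"sb":94}
After op 2 (add /oy 71): {"kpo":81,"oy":71,"sb":94}
After op 3 (remove /sb): {"kpo":81,"oy":71}
After op 4 (replace /kpo 82): {"kpo":82,"oy":71}
After op 5 (replace /oy 43): {"kpo":82,"oy":43}
After op 6 (add /xk 49): {"kpo":82,"oy":43,"xk":49}
After op 7 (add /zmu 16): {"kpo":82,"oy":43,"xk":49,"zmu":16}
After op 8 (remove /oy): {"kpo":82,"xk":49,"zmu":16}
After op 9 (add /yhp 75): {"kpo":82,"xk":49,"yhp":75,"zmu":16}
After op 10 (add /m 69): {"kpo":82,"m":69,"xk":49,"yhp":75,"zmu":16}
After op 11 (add /p 27): {"kpo":82,"m":69,"p":27,"xk":49,"yhp":75,"zmu":16}
After op 12 (add /lsw 81): {"kpo":82,"lsw":81,"m":69,"p":27,"xk":49,"yhp":75,"zmu":16}
After op 13 (add /fu 74): {"fu":74,"kpo":82,"lsw":81,"m":69,"p":27,"xk":49,"yhp":75,"zmu":16}
After op 14 (add /zmu 10): {"fu":74,"kpo":82,"lsw":81,"m":69,"p":27,"xk":49,"yhp":75,"zmu":10}
After op 15 (remove /xk): {"fu":74,"kpo":82,"lsw":81,"m":69,"p":27,"yhp":75,"zmu":10}
After op 16 (add /ny 26): {"fu":74,"kpo":82,"lsw":81,"m":69,"ny":26,"p":27,"yhp":75,"zmu":10}
After op 17 (add /je 17): {"fu":74,"je":17,"kpo":82,"lsw":81,"m":69,"ny":26,"p":27,"yhp":75,"zmu":10}
After op 18 (replace /p 27): {"fu":74,"je":17,"kpo":82,"lsw":81,"m":69,"ny":26,"p":27,"yhp":75,"zmu":10}
After op 19 (add /i 30): {"fu":74,"i":30,"je":17,"kpo":82,"lsw":81,"m":69,"ny":26,"p":27,"yhp":75,"zmu":10}
Size at the root: 10

Answer: 10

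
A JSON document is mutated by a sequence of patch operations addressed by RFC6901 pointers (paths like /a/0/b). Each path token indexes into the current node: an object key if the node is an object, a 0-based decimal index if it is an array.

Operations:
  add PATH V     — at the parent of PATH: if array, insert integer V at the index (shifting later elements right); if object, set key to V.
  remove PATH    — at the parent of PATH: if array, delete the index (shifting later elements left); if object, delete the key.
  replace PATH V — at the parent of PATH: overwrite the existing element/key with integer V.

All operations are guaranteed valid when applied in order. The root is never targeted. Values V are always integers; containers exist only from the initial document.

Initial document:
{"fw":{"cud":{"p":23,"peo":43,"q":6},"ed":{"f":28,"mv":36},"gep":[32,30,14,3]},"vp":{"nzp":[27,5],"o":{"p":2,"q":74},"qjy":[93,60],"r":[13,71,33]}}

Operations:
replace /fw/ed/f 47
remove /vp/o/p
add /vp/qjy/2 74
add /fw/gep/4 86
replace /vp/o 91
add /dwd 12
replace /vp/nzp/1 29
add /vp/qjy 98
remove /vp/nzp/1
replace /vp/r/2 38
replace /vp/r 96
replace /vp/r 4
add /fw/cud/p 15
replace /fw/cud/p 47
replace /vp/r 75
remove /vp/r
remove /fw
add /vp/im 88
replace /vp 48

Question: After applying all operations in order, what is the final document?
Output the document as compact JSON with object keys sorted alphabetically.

After op 1 (replace /fw/ed/f 47): {"fw":{"cud":{"p":23,"peo":43,"q":6},"ed":{"f":47,"mv":36},"gep":[32,30,14,3]},"vp":{"nzp":[27,5],"o":{"p":2,"q":74},"qjy":[93,60],"r":[13,71,33]}}
After op 2 (remove /vp/o/p): {"fw":{"cud":{"p":23,"peo":43,"q":6},"ed":{"f":47,"mv":36},"gep":[32,30,14,3]},"vp":{"nzp":[27,5],"o":{"q":74},"qjy":[93,60],"r":[13,71,33]}}
After op 3 (add /vp/qjy/2 74): {"fw":{"cud":{"p":23,"peo":43,"q":6},"ed":{"f":47,"mv":36},"gep":[32,30,14,3]},"vp":{"nzp":[27,5],"o":{"q":74},"qjy":[93,60,74],"r":[13,71,33]}}
After op 4 (add /fw/gep/4 86): {"fw":{"cud":{"p":23,"peo":43,"q":6},"ed":{"f":47,"mv":36},"gep":[32,30,14,3,86]},"vp":{"nzp":[27,5],"o":{"q":74},"qjy":[93,60,74],"r":[13,71,33]}}
After op 5 (replace /vp/o 91): {"fw":{"cud":{"p":23,"peo":43,"q":6},"ed":{"f":47,"mv":36},"gep":[32,30,14,3,86]},"vp":{"nzp":[27,5],"o":91,"qjy":[93,60,74],"r":[13,71,33]}}
After op 6 (add /dwd 12): {"dwd":12,"fw":{"cud":{"p":23,"peo":43,"q":6},"ed":{"f":47,"mv":36},"gep":[32,30,14,3,86]},"vp":{"nzp":[27,5],"o":91,"qjy":[93,60,74],"r":[13,71,33]}}
After op 7 (replace /vp/nzp/1 29): {"dwd":12,"fw":{"cud":{"p":23,"peo":43,"q":6},"ed":{"f":47,"mv":36},"gep":[32,30,14,3,86]},"vp":{"nzp":[27,29],"o":91,"qjy":[93,60,74],"r":[13,71,33]}}
After op 8 (add /vp/qjy 98): {"dwd":12,"fw":{"cud":{"p":23,"peo":43,"q":6},"ed":{"f":47,"mv":36},"gep":[32,30,14,3,86]},"vp":{"nzp":[27,29],"o":91,"qjy":98,"r":[13,71,33]}}
After op 9 (remove /vp/nzp/1): {"dwd":12,"fw":{"cud":{"p":23,"peo":43,"q":6},"ed":{"f":47,"mv":36},"gep":[32,30,14,3,86]},"vp":{"nzp":[27],"o":91,"qjy":98,"r":[13,71,33]}}
After op 10 (replace /vp/r/2 38): {"dwd":12,"fw":{"cud":{"p":23,"peo":43,"q":6},"ed":{"f":47,"mv":36},"gep":[32,30,14,3,86]},"vp":{"nzp":[27],"o":91,"qjy":98,"r":[13,71,38]}}
After op 11 (replace /vp/r 96): {"dwd":12,"fw":{"cud":{"p":23,"peo":43,"q":6},"ed":{"f":47,"mv":36},"gep":[32,30,14,3,86]},"vp":{"nzp":[27],"o":91,"qjy":98,"r":96}}
After op 12 (replace /vp/r 4): {"dwd":12,"fw":{"cud":{"p":23,"peo":43,"q":6},"ed":{"f":47,"mv":36},"gep":[32,30,14,3,86]},"vp":{"nzp":[27],"o":91,"qjy":98,"r":4}}
After op 13 (add /fw/cud/p 15): {"dwd":12,"fw":{"cud":{"p":15,"peo":43,"q":6},"ed":{"f":47,"mv":36},"gep":[32,30,14,3,86]},"vp":{"nzp":[27],"o":91,"qjy":98,"r":4}}
After op 14 (replace /fw/cud/p 47): {"dwd":12,"fw":{"cud":{"p":47,"peo":43,"q":6},"ed":{"f":47,"mv":36},"gep":[32,30,14,3,86]},"vp":{"nzp":[27],"o":91,"qjy":98,"r":4}}
After op 15 (replace /vp/r 75): {"dwd":12,"fw":{"cud":{"p":47,"peo":43,"q":6},"ed":{"f":47,"mv":36},"gep":[32,30,14,3,86]},"vp":{"nzp":[27],"o":91,"qjy":98,"r":75}}
After op 16 (remove /vp/r): {"dwd":12,"fw":{"cud":{"p":47,"peo":43,"q":6},"ed":{"f":47,"mv":36},"gep":[32,30,14,3,86]},"vp":{"nzp":[27],"o":91,"qjy":98}}
After op 17 (remove /fw): {"dwd":12,"vp":{"nzp":[27],"o":91,"qjy":98}}
After op 18 (add /vp/im 88): {"dwd":12,"vp":{"im":88,"nzp":[27],"o":91,"qjy":98}}
After op 19 (replace /vp 48): {"dwd":12,"vp":48}

Answer: {"dwd":12,"vp":48}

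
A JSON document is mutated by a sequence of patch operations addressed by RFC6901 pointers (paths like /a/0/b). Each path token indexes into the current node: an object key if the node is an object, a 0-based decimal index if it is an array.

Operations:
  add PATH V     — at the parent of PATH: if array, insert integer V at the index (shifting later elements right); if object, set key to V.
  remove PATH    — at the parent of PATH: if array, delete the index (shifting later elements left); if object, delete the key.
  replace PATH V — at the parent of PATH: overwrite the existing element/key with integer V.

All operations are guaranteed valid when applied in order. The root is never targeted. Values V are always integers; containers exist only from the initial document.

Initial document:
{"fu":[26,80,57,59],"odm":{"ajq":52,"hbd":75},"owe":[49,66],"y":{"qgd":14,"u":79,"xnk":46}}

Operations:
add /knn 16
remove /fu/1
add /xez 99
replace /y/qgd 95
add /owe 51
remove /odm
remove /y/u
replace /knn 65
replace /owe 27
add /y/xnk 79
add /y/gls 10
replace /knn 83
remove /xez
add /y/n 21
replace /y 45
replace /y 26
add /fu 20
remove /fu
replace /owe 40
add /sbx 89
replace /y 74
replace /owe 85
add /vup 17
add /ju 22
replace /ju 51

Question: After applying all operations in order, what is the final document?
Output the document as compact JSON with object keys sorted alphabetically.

Answer: {"ju":51,"knn":83,"owe":85,"sbx":89,"vup":17,"y":74}

Derivation:
After op 1 (add /knn 16): {"fu":[26,80,57,59],"knn":16,"odm":{"ajq":52,"hbd":75},"owe":[49,66],"y":{"qgd":14,"u":79,"xnk":46}}
After op 2 (remove /fu/1): {"fu":[26,57,59],"knn":16,"odm":{"ajq":52,"hbd":75},"owe":[49,66],"y":{"qgd":14,"u":79,"xnk":46}}
After op 3 (add /xez 99): {"fu":[26,57,59],"knn":16,"odm":{"ajq":52,"hbd":75},"owe":[49,66],"xez":99,"y":{"qgd":14,"u":79,"xnk":46}}
After op 4 (replace /y/qgd 95): {"fu":[26,57,59],"knn":16,"odm":{"ajq":52,"hbd":75},"owe":[49,66],"xez":99,"y":{"qgd":95,"u":79,"xnk":46}}
After op 5 (add /owe 51): {"fu":[26,57,59],"knn":16,"odm":{"ajq":52,"hbd":75},"owe":51,"xez":99,"y":{"qgd":95,"u":79,"xnk":46}}
After op 6 (remove /odm): {"fu":[26,57,59],"knn":16,"owe":51,"xez":99,"y":{"qgd":95,"u":79,"xnk":46}}
After op 7 (remove /y/u): {"fu":[26,57,59],"knn":16,"owe":51,"xez":99,"y":{"qgd":95,"xnk":46}}
After op 8 (replace /knn 65): {"fu":[26,57,59],"knn":65,"owe":51,"xez":99,"y":{"qgd":95,"xnk":46}}
After op 9 (replace /owe 27): {"fu":[26,57,59],"knn":65,"owe":27,"xez":99,"y":{"qgd":95,"xnk":46}}
After op 10 (add /y/xnk 79): {"fu":[26,57,59],"knn":65,"owe":27,"xez":99,"y":{"qgd":95,"xnk":79}}
After op 11 (add /y/gls 10): {"fu":[26,57,59],"knn":65,"owe":27,"xez":99,"y":{"gls":10,"qgd":95,"xnk":79}}
After op 12 (replace /knn 83): {"fu":[26,57,59],"knn":83,"owe":27,"xez":99,"y":{"gls":10,"qgd":95,"xnk":79}}
After op 13 (remove /xez): {"fu":[26,57,59],"knn":83,"owe":27,"y":{"gls":10,"qgd":95,"xnk":79}}
After op 14 (add /y/n 21): {"fu":[26,57,59],"knn":83,"owe":27,"y":{"gls":10,"n":21,"qgd":95,"xnk":79}}
After op 15 (replace /y 45): {"fu":[26,57,59],"knn":83,"owe":27,"y":45}
After op 16 (replace /y 26): {"fu":[26,57,59],"knn":83,"owe":27,"y":26}
After op 17 (add /fu 20): {"fu":20,"knn":83,"owe":27,"y":26}
After op 18 (remove /fu): {"knn":83,"owe":27,"y":26}
After op 19 (replace /owe 40): {"knn":83,"owe":40,"y":26}
After op 20 (add /sbx 89): {"knn":83,"owe":40,"sbx":89,"y":26}
After op 21 (replace /y 74): {"knn":83,"owe":40,"sbx":89,"y":74}
After op 22 (replace /owe 85): {"knn":83,"owe":85,"sbx":89,"y":74}
After op 23 (add /vup 17): {"knn":83,"owe":85,"sbx":89,"vup":17,"y":74}
After op 24 (add /ju 22): {"ju":22,"knn":83,"owe":85,"sbx":89,"vup":17,"y":74}
After op 25 (replace /ju 51): {"ju":51,"knn":83,"owe":85,"sbx":89,"vup":17,"y":74}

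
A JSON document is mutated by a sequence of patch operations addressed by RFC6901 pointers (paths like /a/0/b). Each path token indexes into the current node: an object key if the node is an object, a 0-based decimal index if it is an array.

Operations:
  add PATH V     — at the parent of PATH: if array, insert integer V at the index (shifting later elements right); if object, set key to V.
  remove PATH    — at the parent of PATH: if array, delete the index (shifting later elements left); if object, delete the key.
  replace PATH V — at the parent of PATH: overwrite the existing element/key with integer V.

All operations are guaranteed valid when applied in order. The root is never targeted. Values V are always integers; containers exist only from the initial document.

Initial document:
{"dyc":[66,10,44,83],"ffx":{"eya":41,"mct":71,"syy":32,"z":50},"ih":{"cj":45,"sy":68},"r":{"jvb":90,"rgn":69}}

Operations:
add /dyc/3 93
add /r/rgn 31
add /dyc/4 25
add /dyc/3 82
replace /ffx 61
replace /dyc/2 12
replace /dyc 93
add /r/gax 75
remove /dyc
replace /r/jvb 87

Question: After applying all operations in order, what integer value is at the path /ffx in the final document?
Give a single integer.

After op 1 (add /dyc/3 93): {"dyc":[66,10,44,93,83],"ffx":{"eya":41,"mct":71,"syy":32,"z":50},"ih":{"cj":45,"sy":68},"r":{"jvb":90,"rgn":69}}
After op 2 (add /r/rgn 31): {"dyc":[66,10,44,93,83],"ffx":{"eya":41,"mct":71,"syy":32,"z":50},"ih":{"cj":45,"sy":68},"r":{"jvb":90,"rgn":31}}
After op 3 (add /dyc/4 25): {"dyc":[66,10,44,93,25,83],"ffx":{"eya":41,"mct":71,"syy":32,"z":50},"ih":{"cj":45,"sy":68},"r":{"jvb":90,"rgn":31}}
After op 4 (add /dyc/3 82): {"dyc":[66,10,44,82,93,25,83],"ffx":{"eya":41,"mct":71,"syy":32,"z":50},"ih":{"cj":45,"sy":68},"r":{"jvb":90,"rgn":31}}
After op 5 (replace /ffx 61): {"dyc":[66,10,44,82,93,25,83],"ffx":61,"ih":{"cj":45,"sy":68},"r":{"jvb":90,"rgn":31}}
After op 6 (replace /dyc/2 12): {"dyc":[66,10,12,82,93,25,83],"ffx":61,"ih":{"cj":45,"sy":68},"r":{"jvb":90,"rgn":31}}
After op 7 (replace /dyc 93): {"dyc":93,"ffx":61,"ih":{"cj":45,"sy":68},"r":{"jvb":90,"rgn":31}}
After op 8 (add /r/gax 75): {"dyc":93,"ffx":61,"ih":{"cj":45,"sy":68},"r":{"gax":75,"jvb":90,"rgn":31}}
After op 9 (remove /dyc): {"ffx":61,"ih":{"cj":45,"sy":68},"r":{"gax":75,"jvb":90,"rgn":31}}
After op 10 (replace /r/jvb 87): {"ffx":61,"ih":{"cj":45,"sy":68},"r":{"gax":75,"jvb":87,"rgn":31}}
Value at /ffx: 61

Answer: 61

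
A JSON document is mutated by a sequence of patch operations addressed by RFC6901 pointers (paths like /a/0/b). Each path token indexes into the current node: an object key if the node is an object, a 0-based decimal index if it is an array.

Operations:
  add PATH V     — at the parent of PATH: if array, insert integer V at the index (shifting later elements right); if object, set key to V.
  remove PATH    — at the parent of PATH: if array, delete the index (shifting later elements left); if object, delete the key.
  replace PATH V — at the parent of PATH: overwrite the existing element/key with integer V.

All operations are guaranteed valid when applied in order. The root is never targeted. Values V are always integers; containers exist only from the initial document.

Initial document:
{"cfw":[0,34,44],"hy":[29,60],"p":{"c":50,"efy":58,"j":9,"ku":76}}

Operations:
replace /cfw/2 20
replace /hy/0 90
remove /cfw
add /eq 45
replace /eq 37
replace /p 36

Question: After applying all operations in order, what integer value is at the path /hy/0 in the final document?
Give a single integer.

Answer: 90

Derivation:
After op 1 (replace /cfw/2 20): {"cfw":[0,34,20],"hy":[29,60],"p":{"c":50,"efy":58,"j":9,"ku":76}}
After op 2 (replace /hy/0 90): {"cfw":[0,34,20],"hy":[90,60],"p":{"c":50,"efy":58,"j":9,"ku":76}}
After op 3 (remove /cfw): {"hy":[90,60],"p":{"c":50,"efy":58,"j":9,"ku":76}}
After op 4 (add /eq 45): {"eq":45,"hy":[90,60],"p":{"c":50,"efy":58,"j":9,"ku":76}}
After op 5 (replace /eq 37): {"eq":37,"hy":[90,60],"p":{"c":50,"efy":58,"j":9,"ku":76}}
After op 6 (replace /p 36): {"eq":37,"hy":[90,60],"p":36}
Value at /hy/0: 90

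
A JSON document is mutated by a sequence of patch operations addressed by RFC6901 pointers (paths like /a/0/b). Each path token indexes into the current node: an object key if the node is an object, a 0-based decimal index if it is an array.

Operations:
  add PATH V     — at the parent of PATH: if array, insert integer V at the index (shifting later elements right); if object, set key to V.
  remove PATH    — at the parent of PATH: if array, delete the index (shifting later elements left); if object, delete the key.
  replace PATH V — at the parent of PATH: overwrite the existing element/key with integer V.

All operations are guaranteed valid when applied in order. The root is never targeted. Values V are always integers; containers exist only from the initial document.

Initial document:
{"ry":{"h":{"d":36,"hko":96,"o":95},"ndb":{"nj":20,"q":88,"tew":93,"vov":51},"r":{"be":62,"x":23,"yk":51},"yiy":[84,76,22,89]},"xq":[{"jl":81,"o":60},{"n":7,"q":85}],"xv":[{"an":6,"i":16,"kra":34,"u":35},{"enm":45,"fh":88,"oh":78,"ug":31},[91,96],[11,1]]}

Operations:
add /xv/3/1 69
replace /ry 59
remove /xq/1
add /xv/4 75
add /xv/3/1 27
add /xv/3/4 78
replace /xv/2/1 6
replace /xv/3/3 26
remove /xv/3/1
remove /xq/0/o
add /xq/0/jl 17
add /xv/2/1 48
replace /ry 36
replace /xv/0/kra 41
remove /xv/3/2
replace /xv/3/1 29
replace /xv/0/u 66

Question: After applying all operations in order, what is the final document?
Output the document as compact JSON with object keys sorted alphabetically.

After op 1 (add /xv/3/1 69): {"ry":{"h":{"d":36,"hko":96,"o":95},"ndb":{"nj":20,"q":88,"tew":93,"vov":51},"r":{"be":62,"x":23,"yk":51},"yiy":[84,76,22,89]},"xq":[{"jl":81,"o":60},{"n":7,"q":85}],"xv":[{"an":6,"i":16,"kra":34,"u":35},{"enm":45,"fh":88,"oh":78,"ug":31},[91,96],[11,69,1]]}
After op 2 (replace /ry 59): {"ry":59,"xq":[{"jl":81,"o":60},{"n":7,"q":85}],"xv":[{"an":6,"i":16,"kra":34,"u":35},{"enm":45,"fh":88,"oh":78,"ug":31},[91,96],[11,69,1]]}
After op 3 (remove /xq/1): {"ry":59,"xq":[{"jl":81,"o":60}],"xv":[{"an":6,"i":16,"kra":34,"u":35},{"enm":45,"fh":88,"oh":78,"ug":31},[91,96],[11,69,1]]}
After op 4 (add /xv/4 75): {"ry":59,"xq":[{"jl":81,"o":60}],"xv":[{"an":6,"i":16,"kra":34,"u":35},{"enm":45,"fh":88,"oh":78,"ug":31},[91,96],[11,69,1],75]}
After op 5 (add /xv/3/1 27): {"ry":59,"xq":[{"jl":81,"o":60}],"xv":[{"an":6,"i":16,"kra":34,"u":35},{"enm":45,"fh":88,"oh":78,"ug":31},[91,96],[11,27,69,1],75]}
After op 6 (add /xv/3/4 78): {"ry":59,"xq":[{"jl":81,"o":60}],"xv":[{"an":6,"i":16,"kra":34,"u":35},{"enm":45,"fh":88,"oh":78,"ug":31},[91,96],[11,27,69,1,78],75]}
After op 7 (replace /xv/2/1 6): {"ry":59,"xq":[{"jl":81,"o":60}],"xv":[{"an":6,"i":16,"kra":34,"u":35},{"enm":45,"fh":88,"oh":78,"ug":31},[91,6],[11,27,69,1,78],75]}
After op 8 (replace /xv/3/3 26): {"ry":59,"xq":[{"jl":81,"o":60}],"xv":[{"an":6,"i":16,"kra":34,"u":35},{"enm":45,"fh":88,"oh":78,"ug":31},[91,6],[11,27,69,26,78],75]}
After op 9 (remove /xv/3/1): {"ry":59,"xq":[{"jl":81,"o":60}],"xv":[{"an":6,"i":16,"kra":34,"u":35},{"enm":45,"fh":88,"oh":78,"ug":31},[91,6],[11,69,26,78],75]}
After op 10 (remove /xq/0/o): {"ry":59,"xq":[{"jl":81}],"xv":[{"an":6,"i":16,"kra":34,"u":35},{"enm":45,"fh":88,"oh":78,"ug":31},[91,6],[11,69,26,78],75]}
After op 11 (add /xq/0/jl 17): {"ry":59,"xq":[{"jl":17}],"xv":[{"an":6,"i":16,"kra":34,"u":35},{"enm":45,"fh":88,"oh":78,"ug":31},[91,6],[11,69,26,78],75]}
After op 12 (add /xv/2/1 48): {"ry":59,"xq":[{"jl":17}],"xv":[{"an":6,"i":16,"kra":34,"u":35},{"enm":45,"fh":88,"oh":78,"ug":31},[91,48,6],[11,69,26,78],75]}
After op 13 (replace /ry 36): {"ry":36,"xq":[{"jl":17}],"xv":[{"an":6,"i":16,"kra":34,"u":35},{"enm":45,"fh":88,"oh":78,"ug":31},[91,48,6],[11,69,26,78],75]}
After op 14 (replace /xv/0/kra 41): {"ry":36,"xq":[{"jl":17}],"xv":[{"an":6,"i":16,"kra":41,"u":35},{"enm":45,"fh":88,"oh":78,"ug":31},[91,48,6],[11,69,26,78],75]}
After op 15 (remove /xv/3/2): {"ry":36,"xq":[{"jl":17}],"xv":[{"an":6,"i":16,"kra":41,"u":35},{"enm":45,"fh":88,"oh":78,"ug":31},[91,48,6],[11,69,78],75]}
After op 16 (replace /xv/3/1 29): {"ry":36,"xq":[{"jl":17}],"xv":[{"an":6,"i":16,"kra":41,"u":35},{"enm":45,"fh":88,"oh":78,"ug":31},[91,48,6],[11,29,78],75]}
After op 17 (replace /xv/0/u 66): {"ry":36,"xq":[{"jl":17}],"xv":[{"an":6,"i":16,"kra":41,"u":66},{"enm":45,"fh":88,"oh":78,"ug":31},[91,48,6],[11,29,78],75]}

Answer: {"ry":36,"xq":[{"jl":17}],"xv":[{"an":6,"i":16,"kra":41,"u":66},{"enm":45,"fh":88,"oh":78,"ug":31},[91,48,6],[11,29,78],75]}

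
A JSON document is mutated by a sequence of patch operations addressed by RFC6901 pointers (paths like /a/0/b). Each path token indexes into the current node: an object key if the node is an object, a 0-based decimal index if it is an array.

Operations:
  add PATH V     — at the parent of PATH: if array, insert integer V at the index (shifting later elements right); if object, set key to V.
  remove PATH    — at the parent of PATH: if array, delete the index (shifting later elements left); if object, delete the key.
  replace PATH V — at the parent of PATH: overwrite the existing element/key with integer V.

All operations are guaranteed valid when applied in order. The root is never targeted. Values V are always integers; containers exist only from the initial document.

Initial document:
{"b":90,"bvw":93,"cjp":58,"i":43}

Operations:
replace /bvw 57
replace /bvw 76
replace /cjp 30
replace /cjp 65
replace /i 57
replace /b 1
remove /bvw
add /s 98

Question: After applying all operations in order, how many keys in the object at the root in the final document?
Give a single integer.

Answer: 4

Derivation:
After op 1 (replace /bvw 57): {"b":90,"bvw":57,"cjp":58,"i":43}
After op 2 (replace /bvw 76): {"b":90,"bvw":76,"cjp":58,"i":43}
After op 3 (replace /cjp 30): {"b":90,"bvw":76,"cjp":30,"i":43}
After op 4 (replace /cjp 65): {"b":90,"bvw":76,"cjp":65,"i":43}
After op 5 (replace /i 57): {"b":90,"bvw":76,"cjp":65,"i":57}
After op 6 (replace /b 1): {"b":1,"bvw":76,"cjp":65,"i":57}
After op 7 (remove /bvw): {"b":1,"cjp":65,"i":57}
After op 8 (add /s 98): {"b":1,"cjp":65,"i":57,"s":98}
Size at the root: 4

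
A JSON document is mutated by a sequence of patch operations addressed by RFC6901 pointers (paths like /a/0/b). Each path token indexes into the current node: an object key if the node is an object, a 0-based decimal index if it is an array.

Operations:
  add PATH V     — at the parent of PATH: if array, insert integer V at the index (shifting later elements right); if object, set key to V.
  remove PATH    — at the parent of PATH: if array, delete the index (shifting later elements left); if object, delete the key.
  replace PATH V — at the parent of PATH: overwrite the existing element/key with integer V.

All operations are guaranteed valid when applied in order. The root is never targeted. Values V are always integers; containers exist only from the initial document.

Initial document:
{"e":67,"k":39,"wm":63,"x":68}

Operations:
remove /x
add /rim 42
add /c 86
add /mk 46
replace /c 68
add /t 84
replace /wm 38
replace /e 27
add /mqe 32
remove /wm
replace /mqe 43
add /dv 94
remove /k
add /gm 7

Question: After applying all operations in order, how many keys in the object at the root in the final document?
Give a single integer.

Answer: 8

Derivation:
After op 1 (remove /x): {"e":67,"k":39,"wm":63}
After op 2 (add /rim 42): {"e":67,"k":39,"rim":42,"wm":63}
After op 3 (add /c 86): {"c":86,"e":67,"k":39,"rim":42,"wm":63}
After op 4 (add /mk 46): {"c":86,"e":67,"k":39,"mk":46,"rim":42,"wm":63}
After op 5 (replace /c 68): {"c":68,"e":67,"k":39,"mk":46,"rim":42,"wm":63}
After op 6 (add /t 84): {"c":68,"e":67,"k":39,"mk":46,"rim":42,"t":84,"wm":63}
After op 7 (replace /wm 38): {"c":68,"e":67,"k":39,"mk":46,"rim":42,"t":84,"wm":38}
After op 8 (replace /e 27): {"c":68,"e":27,"k":39,"mk":46,"rim":42,"t":84,"wm":38}
After op 9 (add /mqe 32): {"c":68,"e":27,"k":39,"mk":46,"mqe":32,"rim":42,"t":84,"wm":38}
After op 10 (remove /wm): {"c":68,"e":27,"k":39,"mk":46,"mqe":32,"rim":42,"t":84}
After op 11 (replace /mqe 43): {"c":68,"e":27,"k":39,"mk":46,"mqe":43,"rim":42,"t":84}
After op 12 (add /dv 94): {"c":68,"dv":94,"e":27,"k":39,"mk":46,"mqe":43,"rim":42,"t":84}
After op 13 (remove /k): {"c":68,"dv":94,"e":27,"mk":46,"mqe":43,"rim":42,"t":84}
After op 14 (add /gm 7): {"c":68,"dv":94,"e":27,"gm":7,"mk":46,"mqe":43,"rim":42,"t":84}
Size at the root: 8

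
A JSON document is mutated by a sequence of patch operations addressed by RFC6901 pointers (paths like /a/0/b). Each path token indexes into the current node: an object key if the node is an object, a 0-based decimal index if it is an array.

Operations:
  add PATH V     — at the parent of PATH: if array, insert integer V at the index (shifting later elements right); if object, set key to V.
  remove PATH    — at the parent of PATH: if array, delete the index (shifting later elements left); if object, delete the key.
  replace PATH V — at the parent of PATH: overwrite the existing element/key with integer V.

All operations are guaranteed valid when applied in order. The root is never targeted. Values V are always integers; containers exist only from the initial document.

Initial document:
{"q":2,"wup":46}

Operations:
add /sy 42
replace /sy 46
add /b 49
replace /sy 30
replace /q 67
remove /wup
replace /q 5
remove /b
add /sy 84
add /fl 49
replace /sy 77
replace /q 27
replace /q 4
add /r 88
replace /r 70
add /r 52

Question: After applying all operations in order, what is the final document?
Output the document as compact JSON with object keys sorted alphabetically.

After op 1 (add /sy 42): {"q":2,"sy":42,"wup":46}
After op 2 (replace /sy 46): {"q":2,"sy":46,"wup":46}
After op 3 (add /b 49): {"b":49,"q":2,"sy":46,"wup":46}
After op 4 (replace /sy 30): {"b":49,"q":2,"sy":30,"wup":46}
After op 5 (replace /q 67): {"b":49,"q":67,"sy":30,"wup":46}
After op 6 (remove /wup): {"b":49,"q":67,"sy":30}
After op 7 (replace /q 5): {"b":49,"q":5,"sy":30}
After op 8 (remove /b): {"q":5,"sy":30}
After op 9 (add /sy 84): {"q":5,"sy":84}
After op 10 (add /fl 49): {"fl":49,"q":5,"sy":84}
After op 11 (replace /sy 77): {"fl":49,"q":5,"sy":77}
After op 12 (replace /q 27): {"fl":49,"q":27,"sy":77}
After op 13 (replace /q 4): {"fl":49,"q":4,"sy":77}
After op 14 (add /r 88): {"fl":49,"q":4,"r":88,"sy":77}
After op 15 (replace /r 70): {"fl":49,"q":4,"r":70,"sy":77}
After op 16 (add /r 52): {"fl":49,"q":4,"r":52,"sy":77}

Answer: {"fl":49,"q":4,"r":52,"sy":77}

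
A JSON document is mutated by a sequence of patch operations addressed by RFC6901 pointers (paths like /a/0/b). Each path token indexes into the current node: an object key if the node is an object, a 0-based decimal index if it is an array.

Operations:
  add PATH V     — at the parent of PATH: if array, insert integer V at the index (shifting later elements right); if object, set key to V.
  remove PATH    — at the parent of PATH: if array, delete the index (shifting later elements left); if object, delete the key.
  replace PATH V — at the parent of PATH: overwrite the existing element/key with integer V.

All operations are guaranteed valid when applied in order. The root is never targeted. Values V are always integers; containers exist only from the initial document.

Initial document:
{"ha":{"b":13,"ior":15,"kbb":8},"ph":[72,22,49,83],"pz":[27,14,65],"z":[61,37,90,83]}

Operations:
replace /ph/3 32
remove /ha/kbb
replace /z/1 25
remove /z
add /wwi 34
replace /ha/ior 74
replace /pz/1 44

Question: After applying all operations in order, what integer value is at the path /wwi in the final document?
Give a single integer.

After op 1 (replace /ph/3 32): {"ha":{"b":13,"ior":15,"kbb":8},"ph":[72,22,49,32],"pz":[27,14,65],"z":[61,37,90,83]}
After op 2 (remove /ha/kbb): {"ha":{"b":13,"ior":15},"ph":[72,22,49,32],"pz":[27,14,65],"z":[61,37,90,83]}
After op 3 (replace /z/1 25): {"ha":{"b":13,"ior":15},"ph":[72,22,49,32],"pz":[27,14,65],"z":[61,25,90,83]}
After op 4 (remove /z): {"ha":{"b":13,"ior":15},"ph":[72,22,49,32],"pz":[27,14,65]}
After op 5 (add /wwi 34): {"ha":{"b":13,"ior":15},"ph":[72,22,49,32],"pz":[27,14,65],"wwi":34}
After op 6 (replace /ha/ior 74): {"ha":{"b":13,"ior":74},"ph":[72,22,49,32],"pz":[27,14,65],"wwi":34}
After op 7 (replace /pz/1 44): {"ha":{"b":13,"ior":74},"ph":[72,22,49,32],"pz":[27,44,65],"wwi":34}
Value at /wwi: 34

Answer: 34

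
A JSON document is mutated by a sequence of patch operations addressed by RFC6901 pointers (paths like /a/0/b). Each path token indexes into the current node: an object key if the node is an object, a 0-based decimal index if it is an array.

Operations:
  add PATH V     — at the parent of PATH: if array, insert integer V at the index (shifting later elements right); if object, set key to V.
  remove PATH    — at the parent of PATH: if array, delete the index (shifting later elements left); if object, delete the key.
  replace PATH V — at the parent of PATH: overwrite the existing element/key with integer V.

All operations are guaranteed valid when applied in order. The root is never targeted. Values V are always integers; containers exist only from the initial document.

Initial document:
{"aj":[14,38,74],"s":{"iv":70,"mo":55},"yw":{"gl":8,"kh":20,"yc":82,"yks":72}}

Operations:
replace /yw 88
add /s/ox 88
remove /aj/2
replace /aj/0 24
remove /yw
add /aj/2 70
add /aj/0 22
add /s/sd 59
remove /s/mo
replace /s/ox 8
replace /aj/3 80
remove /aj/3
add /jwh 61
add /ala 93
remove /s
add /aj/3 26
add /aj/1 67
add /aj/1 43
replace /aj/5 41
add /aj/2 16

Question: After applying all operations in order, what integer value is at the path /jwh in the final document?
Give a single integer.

Answer: 61

Derivation:
After op 1 (replace /yw 88): {"aj":[14,38,74],"s":{"iv":70,"mo":55},"yw":88}
After op 2 (add /s/ox 88): {"aj":[14,38,74],"s":{"iv":70,"mo":55,"ox":88},"yw":88}
After op 3 (remove /aj/2): {"aj":[14,38],"s":{"iv":70,"mo":55,"ox":88},"yw":88}
After op 4 (replace /aj/0 24): {"aj":[24,38],"s":{"iv":70,"mo":55,"ox":88},"yw":88}
After op 5 (remove /yw): {"aj":[24,38],"s":{"iv":70,"mo":55,"ox":88}}
After op 6 (add /aj/2 70): {"aj":[24,38,70],"s":{"iv":70,"mo":55,"ox":88}}
After op 7 (add /aj/0 22): {"aj":[22,24,38,70],"s":{"iv":70,"mo":55,"ox":88}}
After op 8 (add /s/sd 59): {"aj":[22,24,38,70],"s":{"iv":70,"mo":55,"ox":88,"sd":59}}
After op 9 (remove /s/mo): {"aj":[22,24,38,70],"s":{"iv":70,"ox":88,"sd":59}}
After op 10 (replace /s/ox 8): {"aj":[22,24,38,70],"s":{"iv":70,"ox":8,"sd":59}}
After op 11 (replace /aj/3 80): {"aj":[22,24,38,80],"s":{"iv":70,"ox":8,"sd":59}}
After op 12 (remove /aj/3): {"aj":[22,24,38],"s":{"iv":70,"ox":8,"sd":59}}
After op 13 (add /jwh 61): {"aj":[22,24,38],"jwh":61,"s":{"iv":70,"ox":8,"sd":59}}
After op 14 (add /ala 93): {"aj":[22,24,38],"ala":93,"jwh":61,"s":{"iv":70,"ox":8,"sd":59}}
After op 15 (remove /s): {"aj":[22,24,38],"ala":93,"jwh":61}
After op 16 (add /aj/3 26): {"aj":[22,24,38,26],"ala":93,"jwh":61}
After op 17 (add /aj/1 67): {"aj":[22,67,24,38,26],"ala":93,"jwh":61}
After op 18 (add /aj/1 43): {"aj":[22,43,67,24,38,26],"ala":93,"jwh":61}
After op 19 (replace /aj/5 41): {"aj":[22,43,67,24,38,41],"ala":93,"jwh":61}
After op 20 (add /aj/2 16): {"aj":[22,43,16,67,24,38,41],"ala":93,"jwh":61}
Value at /jwh: 61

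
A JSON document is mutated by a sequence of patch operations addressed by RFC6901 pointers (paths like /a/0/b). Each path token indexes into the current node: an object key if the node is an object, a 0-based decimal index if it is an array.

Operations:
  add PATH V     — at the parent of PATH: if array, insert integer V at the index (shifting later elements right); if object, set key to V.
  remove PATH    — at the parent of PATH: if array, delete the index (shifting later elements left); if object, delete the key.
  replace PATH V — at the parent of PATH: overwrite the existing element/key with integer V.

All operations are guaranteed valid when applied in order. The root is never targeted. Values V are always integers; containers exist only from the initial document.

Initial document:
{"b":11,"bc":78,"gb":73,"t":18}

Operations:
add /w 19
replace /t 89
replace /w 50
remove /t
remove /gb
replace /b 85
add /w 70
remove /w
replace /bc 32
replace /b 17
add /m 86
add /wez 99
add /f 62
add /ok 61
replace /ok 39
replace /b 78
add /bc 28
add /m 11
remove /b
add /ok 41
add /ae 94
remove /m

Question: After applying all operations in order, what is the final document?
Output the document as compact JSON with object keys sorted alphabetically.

Answer: {"ae":94,"bc":28,"f":62,"ok":41,"wez":99}

Derivation:
After op 1 (add /w 19): {"b":11,"bc":78,"gb":73,"t":18,"w":19}
After op 2 (replace /t 89): {"b":11,"bc":78,"gb":73,"t":89,"w":19}
After op 3 (replace /w 50): {"b":11,"bc":78,"gb":73,"t":89,"w":50}
After op 4 (remove /t): {"b":11,"bc":78,"gb":73,"w":50}
After op 5 (remove /gb): {"b":11,"bc":78,"w":50}
After op 6 (replace /b 85): {"b":85,"bc":78,"w":50}
After op 7 (add /w 70): {"b":85,"bc":78,"w":70}
After op 8 (remove /w): {"b":85,"bc":78}
After op 9 (replace /bc 32): {"b":85,"bc":32}
After op 10 (replace /b 17): {"b":17,"bc":32}
After op 11 (add /m 86): {"b":17,"bc":32,"m":86}
After op 12 (add /wez 99): {"b":17,"bc":32,"m":86,"wez":99}
After op 13 (add /f 62): {"b":17,"bc":32,"f":62,"m":86,"wez":99}
After op 14 (add /ok 61): {"b":17,"bc":32,"f":62,"m":86,"ok":61,"wez":99}
After op 15 (replace /ok 39): {"b":17,"bc":32,"f":62,"m":86,"ok":39,"wez":99}
After op 16 (replace /b 78): {"b":78,"bc":32,"f":62,"m":86,"ok":39,"wez":99}
After op 17 (add /bc 28): {"b":78,"bc":28,"f":62,"m":86,"ok":39,"wez":99}
After op 18 (add /m 11): {"b":78,"bc":28,"f":62,"m":11,"ok":39,"wez":99}
After op 19 (remove /b): {"bc":28,"f":62,"m":11,"ok":39,"wez":99}
After op 20 (add /ok 41): {"bc":28,"f":62,"m":11,"ok":41,"wez":99}
After op 21 (add /ae 94): {"ae":94,"bc":28,"f":62,"m":11,"ok":41,"wez":99}
After op 22 (remove /m): {"ae":94,"bc":28,"f":62,"ok":41,"wez":99}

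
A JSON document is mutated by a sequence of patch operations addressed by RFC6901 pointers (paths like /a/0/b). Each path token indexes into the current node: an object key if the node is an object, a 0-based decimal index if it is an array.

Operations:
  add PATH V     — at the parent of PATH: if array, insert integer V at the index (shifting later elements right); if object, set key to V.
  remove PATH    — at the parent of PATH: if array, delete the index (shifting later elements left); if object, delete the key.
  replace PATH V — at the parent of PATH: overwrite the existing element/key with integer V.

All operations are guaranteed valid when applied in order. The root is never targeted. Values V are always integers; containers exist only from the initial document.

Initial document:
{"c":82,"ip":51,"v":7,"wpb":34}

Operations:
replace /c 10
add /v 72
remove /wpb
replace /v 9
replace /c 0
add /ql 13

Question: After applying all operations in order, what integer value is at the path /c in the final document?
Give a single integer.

After op 1 (replace /c 10): {"c":10,"ip":51,"v":7,"wpb":34}
After op 2 (add /v 72): {"c":10,"ip":51,"v":72,"wpb":34}
After op 3 (remove /wpb): {"c":10,"ip":51,"v":72}
After op 4 (replace /v 9): {"c":10,"ip":51,"v":9}
After op 5 (replace /c 0): {"c":0,"ip":51,"v":9}
After op 6 (add /ql 13): {"c":0,"ip":51,"ql":13,"v":9}
Value at /c: 0

Answer: 0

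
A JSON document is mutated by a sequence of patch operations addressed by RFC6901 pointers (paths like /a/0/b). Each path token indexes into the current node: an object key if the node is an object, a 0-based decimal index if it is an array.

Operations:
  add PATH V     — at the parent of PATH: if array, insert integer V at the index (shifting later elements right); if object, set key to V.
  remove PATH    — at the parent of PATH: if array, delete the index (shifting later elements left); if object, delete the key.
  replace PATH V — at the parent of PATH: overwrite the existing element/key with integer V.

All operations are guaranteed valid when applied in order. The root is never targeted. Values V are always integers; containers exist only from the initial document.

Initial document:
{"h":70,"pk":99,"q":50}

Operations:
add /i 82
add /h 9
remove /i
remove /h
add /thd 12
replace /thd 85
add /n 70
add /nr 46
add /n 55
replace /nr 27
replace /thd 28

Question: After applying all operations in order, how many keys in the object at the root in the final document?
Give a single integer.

Answer: 5

Derivation:
After op 1 (add /i 82): {"h":70,"i":82,"pk":99,"q":50}
After op 2 (add /h 9): {"h":9,"i":82,"pk":99,"q":50}
After op 3 (remove /i): {"h":9,"pk":99,"q":50}
After op 4 (remove /h): {"pk":99,"q":50}
After op 5 (add /thd 12): {"pk":99,"q":50,"thd":12}
After op 6 (replace /thd 85): {"pk":99,"q":50,"thd":85}
After op 7 (add /n 70): {"n":70,"pk":99,"q":50,"thd":85}
After op 8 (add /nr 46): {"n":70,"nr":46,"pk":99,"q":50,"thd":85}
After op 9 (add /n 55): {"n":55,"nr":46,"pk":99,"q":50,"thd":85}
After op 10 (replace /nr 27): {"n":55,"nr":27,"pk":99,"q":50,"thd":85}
After op 11 (replace /thd 28): {"n":55,"nr":27,"pk":99,"q":50,"thd":28}
Size at the root: 5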